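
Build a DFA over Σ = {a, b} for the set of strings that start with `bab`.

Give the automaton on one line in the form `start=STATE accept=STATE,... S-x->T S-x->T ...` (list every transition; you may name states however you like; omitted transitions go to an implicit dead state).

Check the first 3 symbols one by one: q0 through q2 record how many have matched `bab` so far; any wrong symbol goes to the dead state q4. After all 3 match we enter the accepting sink q3.
5 states suffice.
        a   b  
>  q0   q4  q1 
   q1   q2  q4 
   q2   q4  q3 
 * q3   q3  q3 
   q4   q4  q4 
(> = start, * = accepting)

start=q0 accept=q3 q0-a->q4 q0-b->q1 q1-a->q2 q1-b->q4 q2-a->q4 q2-b->q3 q3-a->q3 q3-b->q3 q4-a->q4 q4-b->q4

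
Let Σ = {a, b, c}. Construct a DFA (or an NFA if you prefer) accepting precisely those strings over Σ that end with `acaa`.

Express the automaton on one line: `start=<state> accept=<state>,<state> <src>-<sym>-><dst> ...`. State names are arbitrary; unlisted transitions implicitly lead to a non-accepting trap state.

start=q0 accept=q4 q0-a->q1 q0-b->q0 q0-c->q0 q1-a->q1 q1-b->q0 q1-c->q2 q2-a->q3 q2-b->q0 q2-c->q0 q3-a->q4 q3-b->q0 q3-c->q2 q4-a->q1 q4-b->q0 q4-c->q2

Let each state record the length of the longest suffix of the input read so far that is also a prefix of `acaa`. q1 means the last symbol is `a`; q2 means the last 2 symbols are `ac`; q3 means the last 3 symbols are `aca`; q4 means the last 4 symbols are `acaa`. Accept only at q4, where the string currently ends in `acaa`.
With 5 states:
        a   b   c  
>  q0   q1  q0  q0 
   q1   q1  q0  q2 
   q2   q3  q0  q0 
   q3   q4  q0  q2 
 * q4   q1  q0  q2 
(> = start, * = accepting)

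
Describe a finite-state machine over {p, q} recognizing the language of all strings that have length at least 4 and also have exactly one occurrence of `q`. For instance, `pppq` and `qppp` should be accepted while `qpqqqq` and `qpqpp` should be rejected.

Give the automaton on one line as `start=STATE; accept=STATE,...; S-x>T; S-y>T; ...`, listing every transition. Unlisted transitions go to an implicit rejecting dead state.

start=S0; accept=S8; S0-p>S1; S0-q>S2; S1-p>S3; S1-q>S4; S2-p>S4; S2-q>S5; S3-p>S6; S3-q>S7; S4-p>S7; S4-q>S5; S5-p>S5; S5-q>S5; S6-p>S6; S6-q>S8; S7-p>S8; S7-q>S5; S8-p>S8; S8-q>S5

Build one automaton per condition and run them in lockstep. The first has 6 states tracking the input length, saturating at 5; the second has 3 states tracking the count of `q`s, saturating at 2. A product state is a pair (one from each), accepting exactly when both do. Minimizing collapses redundant product states.
        p   q  
>  S0   S1  S2 
   S1   S3  S4 
   S2   S4  S5 
   S3   S6  S7 
   S4   S7  S5 
   S5   S5  S5 
   S6   S6  S8 
   S7   S8  S5 
 * S8   S8  S5 
(> = start, * = accepting)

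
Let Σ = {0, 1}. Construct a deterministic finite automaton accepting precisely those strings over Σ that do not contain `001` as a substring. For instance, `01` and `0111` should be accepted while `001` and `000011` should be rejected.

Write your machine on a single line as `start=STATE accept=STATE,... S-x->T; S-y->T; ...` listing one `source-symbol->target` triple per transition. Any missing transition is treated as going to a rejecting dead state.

This is the complement of 'contains `001`'. Use the same substring-matching states — q0 through q3 holding how much of `001` has just been matched — but flip the accepting set: everything except the trap q3 accepts.
With 4 states:
        0   1  
>* q0   q1  q0 
 * q1   q2  q0 
 * q2   q2  q3 
   q3   q3  q3 
(> = start, * = accepting)

start=q0; accept=q0,q1,q2; q0-0->q1; q0-1->q0; q1-0->q2; q1-1->q0; q2-0->q2; q2-1->q3; q3-0->q3; q3-1->q3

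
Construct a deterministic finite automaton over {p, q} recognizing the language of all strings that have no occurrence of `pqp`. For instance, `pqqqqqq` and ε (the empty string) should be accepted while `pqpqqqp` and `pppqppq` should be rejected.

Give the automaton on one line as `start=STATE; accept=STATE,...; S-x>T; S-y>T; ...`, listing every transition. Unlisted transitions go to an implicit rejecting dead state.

This is the complement of 'contains `pqp`'. Use the same substring-matching states — s0 through s3 holding how much of `pqp` has just been matched — but flip the accepting set: everything except the trap s3 accepts.
        p   q  
>* s0   s1  s0 
 * s1   s1  s2 
 * s2   s3  s0 
   s3   s3  s3 
(> = start, * = accepting)

start=s0; accept=s0,s1,s2; s0-p>s1; s0-q>s0; s1-p>s1; s1-q>s2; s2-p>s3; s2-q>s0; s3-p>s3; s3-q>s3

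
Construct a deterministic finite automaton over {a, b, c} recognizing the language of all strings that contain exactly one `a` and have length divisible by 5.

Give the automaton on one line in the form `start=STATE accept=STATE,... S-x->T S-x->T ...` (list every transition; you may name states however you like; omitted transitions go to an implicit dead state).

start=q0 accept=q10 q0-a->q1 q0-b->q2 q0-c->q2 q1-a->q3 q1-b->q4 q1-c->q4 q2-a->q4 q2-b->q5 q2-c->q5 q3-a->q3 q3-b->q3 q3-c->q3 q4-a->q3 q4-b->q6 q4-c->q6 q5-a->q6 q5-b->q7 q5-c->q7 q6-a->q3 q6-b->q8 q6-c->q8 q7-a->q8 q7-b->q9 q7-c->q9 q8-a->q3 q8-b->q10 q8-c->q10 q9-a->q10 q9-b->q0 q9-c->q0 q10-a->q3 q10-b->q1 q10-c->q1

Handle the two conditions separately and then intersect. One (3 states) tracks the count of `a`s, saturating at 2; the other (5 states) tracks the input length modulo 5. Each combined state is a pair, one component from each; accept when both components accept. Equivalent product states are then merged.
An 11-state machine:
          a    b    c  
>  q0     q1   q2   q2 
   q1     q3   q4   q4 
   q2     q4   q5   q5 
   q3     q3   q3   q3 
   q4     q3   q6   q6 
   q5     q6   q7   q7 
   q6     q3   q8   q8 
   q7     q8   q9   q9 
   q8     q3  q10  q10 
   q9    q10   q0   q0 
 * q10    q3   q1   q1 
(> = start, * = accepting)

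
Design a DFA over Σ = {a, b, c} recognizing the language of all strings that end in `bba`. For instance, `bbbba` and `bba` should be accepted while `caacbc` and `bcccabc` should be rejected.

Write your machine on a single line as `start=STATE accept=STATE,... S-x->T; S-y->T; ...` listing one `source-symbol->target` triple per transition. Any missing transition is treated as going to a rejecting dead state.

Let each state record the length of the longest suffix of the input read so far that is also a prefix of `bba`. s1 means the last symbol is `b`; s2 means the last 2 symbols are `bb`; s3 means the last 3 symbols are `bba`. Accept only at s3, where the string currently ends in `bba`.
        a   b   c  
>  s0   s0  s1  s0 
   s1   s0  s2  s0 
   s2   s3  s2  s0 
 * s3   s0  s1  s0 
(> = start, * = accepting)

start=s0; accept=s3; s0-a->s0; s0-b->s1; s0-c->s0; s1-a->s0; s1-b->s2; s1-c->s0; s2-a->s3; s2-b->s2; s2-c->s0; s3-a->s0; s3-b->s1; s3-c->s0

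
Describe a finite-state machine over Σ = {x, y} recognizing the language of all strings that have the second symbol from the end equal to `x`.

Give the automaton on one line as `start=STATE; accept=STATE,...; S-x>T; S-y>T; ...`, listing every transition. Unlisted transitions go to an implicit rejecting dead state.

A DFA must remember the last 2 symbols (since which symbol is second-to-last isn't known until the input ends). Use one state per possible window of the last ≤2 symbols; accept from those whose window starts with `x`.
With 7 states:
       x  y 
>  A   B  C 
   B   D  E 
   C   F  G 
 * D   D  E 
 * E   F  G 
   F   D  E 
   G   F  G 
(> = start, * = accepting)

start=A; accept=D,E; A-x>B; A-y>C; B-x>D; B-y>E; C-x>F; C-y>G; D-x>D; D-y>E; E-x>F; E-y>G; F-x>D; F-y>E; G-x>F; G-y>G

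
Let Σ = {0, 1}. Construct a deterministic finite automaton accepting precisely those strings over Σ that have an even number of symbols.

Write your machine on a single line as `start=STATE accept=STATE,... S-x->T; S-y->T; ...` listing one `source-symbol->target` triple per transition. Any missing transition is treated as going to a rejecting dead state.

Count input length modulo 2: every symbol advances one step around the cycle A → B → A. Accept at A.
With 2 states:
       0  1 
>* A   B  B 
   B   A  A 
(> = start, * = accepting)

start=A; accept=A; A-0->B; A-1->B; B-0->A; B-1->A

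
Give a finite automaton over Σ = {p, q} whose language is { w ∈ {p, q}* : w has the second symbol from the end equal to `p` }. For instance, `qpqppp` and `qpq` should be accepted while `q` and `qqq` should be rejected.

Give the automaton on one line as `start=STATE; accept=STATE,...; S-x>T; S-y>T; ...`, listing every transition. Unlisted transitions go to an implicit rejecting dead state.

start=S0; accept=S3,S4; S0-p>S1; S0-q>S2; S1-p>S3; S1-q>S4; S2-p>S5; S2-q>S6; S3-p>S3; S3-q>S4; S4-p>S5; S4-q>S6; S5-p>S3; S5-q>S4; S6-p>S5; S6-q>S6

Because acceptance depends on a position counted from the end, the machine has to buffer the most recent 2 symbols. Make each state the string of the last up-to-2 symbols read; on input `x` shift the window left and append `x`. Accept when the buffered window has length 2 and begins with `p`.
A 7-state machine:
        p   q  
>  S0   S1  S2 
   S1   S3  S4 
   S2   S5  S6 
 * S3   S3  S4 
 * S4   S5  S6 
   S5   S3  S4 
   S6   S5  S6 
(> = start, * = accepting)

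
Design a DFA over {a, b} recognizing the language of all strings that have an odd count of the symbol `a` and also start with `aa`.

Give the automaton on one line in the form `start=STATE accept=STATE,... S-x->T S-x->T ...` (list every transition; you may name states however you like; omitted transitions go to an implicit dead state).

start=q0 accept=q5 q0-a->q1 q0-b->q2 q1-a->q3 q1-b->q4 q2-a->q4 q2-b->q2 q3-a->q5 q3-b->q3 q4-a->q2 q4-b->q4 q5-a->q3 q5-b->q5

Run two small machines in parallel and take their product. One (2 states) tracks the count of `a`s modulo 2; the other (4 states) tracks whether the input so far still matches the prefix `aa`. Each combined state is a pair, one component from each; accept when both components accept.
With 6 states:
        a   b  
>  q0   q1  q2 
   q1   q3  q4 
   q2   q4  q2 
   q3   q5  q3 
   q4   q2  q4 
 * q5   q3  q5 
(> = start, * = accepting)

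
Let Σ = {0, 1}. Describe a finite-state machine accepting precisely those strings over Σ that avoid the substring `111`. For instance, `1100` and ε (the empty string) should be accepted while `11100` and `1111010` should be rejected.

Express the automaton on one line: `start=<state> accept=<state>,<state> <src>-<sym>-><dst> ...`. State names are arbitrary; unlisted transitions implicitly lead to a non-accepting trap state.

start=A accept=A,B,C A-0->A A-1->B B-0->A B-1->C C-0->A C-1->D D-0->D D-1->D

Track partial matches of the forbidden pattern `111`. State D is a dead state reached once `111` has occurred; every other state accepts. A means no part of `111` is currently matched.
4 states suffice.
       0  1 
>* A   A  B 
 * B   A  C 
 * C   A  D 
   D   D  D 
(> = start, * = accepting)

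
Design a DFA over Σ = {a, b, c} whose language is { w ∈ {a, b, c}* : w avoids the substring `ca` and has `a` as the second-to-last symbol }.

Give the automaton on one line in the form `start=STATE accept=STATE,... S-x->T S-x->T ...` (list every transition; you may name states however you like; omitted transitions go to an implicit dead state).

start=q0 accept=q3,q4,q5 q0-a->q1 q0-b->q0 q0-c->q2 q1-a->q3 q1-b->q4 q1-c->q5 q2-a->q6 q2-b->q0 q2-c->q2 q3-a->q3 q3-b->q4 q3-c->q5 q4-a->q1 q4-b->q0 q4-c->q2 q5-a->q6 q5-b->q0 q5-c->q2 q6-a->q6 q6-b->q6 q6-c->q6

Build one automaton per condition and run them in lockstep. The first has 3 states tracking partial matches of the forbidden pattern `ca`; the second has 13 states tracking the last 2 symbols read. A product state is a pair (one from each), accepting exactly when both do. After merging equivalent states the machine shrinks.
A 7-state machine:
        a   b   c  
>  q0   q1  q0  q2 
   q1   q3  q4  q5 
   q2   q6  q0  q2 
 * q3   q3  q4  q5 
 * q4   q1  q0  q2 
 * q5   q6  q0  q2 
   q6   q6  q6  q6 
(> = start, * = accepting)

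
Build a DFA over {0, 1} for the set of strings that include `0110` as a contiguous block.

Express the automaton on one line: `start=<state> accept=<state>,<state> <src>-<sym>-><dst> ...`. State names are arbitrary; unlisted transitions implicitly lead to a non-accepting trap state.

start=q0 accept=q4 q0-0->q1 q0-1->q0 q1-0->q1 q1-1->q2 q2-0->q1 q2-1->q3 q3-0->q4 q3-1->q0 q4-0->q4 q4-1->q4

States q0..q3 record the length of the longest prefix of `0110` that matches the current input suffix. Reaching q4 means `0110` has been seen, and we stay there forever. Accept from q4.
5 states suffice.
        0   1  
>  q0   q1  q0 
   q1   q1  q2 
   q2   q1  q3 
   q3   q4  q0 
 * q4   q4  q4 
(> = start, * = accepting)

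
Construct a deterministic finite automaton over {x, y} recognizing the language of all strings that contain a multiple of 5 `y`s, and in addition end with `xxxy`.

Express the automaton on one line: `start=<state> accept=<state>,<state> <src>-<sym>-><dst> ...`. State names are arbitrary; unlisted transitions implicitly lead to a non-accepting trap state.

Handle the two conditions separately and then intersect. The first has 5 states tracking the count of `y`s modulo 5; the second has 5 states tracking how much of the suffix `xxxy` has currently been matched. A product state is a pair (one from each), accepting exactly when both do. Minimizing collapses redundant product states.
With 9 states:
        x   y  
>  q0   q0  q1 
   q1   q1  q2 
   q2   q2  q3 
   q3   q3  q4 
   q4   q5  q0 
   q5   q6  q0 
   q6   q7  q0 
   q7   q7  q8 
 * q8   q0  q1 
(> = start, * = accepting)

start=q0 accept=q8 q0-x->q0 q0-y->q1 q1-x->q1 q1-y->q2 q2-x->q2 q2-y->q3 q3-x->q3 q3-y->q4 q4-x->q5 q4-y->q0 q5-x->q6 q5-y->q0 q6-x->q7 q6-y->q0 q7-x->q7 q7-y->q8 q8-x->q0 q8-y->q1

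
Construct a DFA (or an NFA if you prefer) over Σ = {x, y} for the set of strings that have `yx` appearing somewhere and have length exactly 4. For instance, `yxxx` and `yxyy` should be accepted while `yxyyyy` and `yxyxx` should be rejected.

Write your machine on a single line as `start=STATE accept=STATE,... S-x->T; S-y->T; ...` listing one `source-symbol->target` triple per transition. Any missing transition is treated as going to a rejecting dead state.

Run two small machines in parallel and take their product. One (3 states) tracks whether and how much of `yx` has been seen; the other (6 states) tracks the input length, saturating at 5. Each combined state is a pair, one component from each; accept when both components accept. Minimizing collapses redundant product states.
A 10-state machine:
        x   y  
>  S0   S1  S2 
   S1   S3  S4 
   S2   S5  S4 
   S3   S6  S7 
   S4   S8  S7 
   S5   S8  S8 
   S6   S6  S6 
   S7   S9  S6 
   S8   S9  S9 
 * S9   S6  S6 
(> = start, * = accepting)

start=S0; accept=S9; S0-x->S1; S0-y->S2; S1-x->S3; S1-y->S4; S2-x->S5; S2-y->S4; S3-x->S6; S3-y->S7; S4-x->S8; S4-y->S7; S5-x->S8; S5-y->S8; S6-x->S6; S6-y->S6; S7-x->S9; S7-y->S6; S8-x->S9; S8-y->S9; S9-x->S6; S9-y->S6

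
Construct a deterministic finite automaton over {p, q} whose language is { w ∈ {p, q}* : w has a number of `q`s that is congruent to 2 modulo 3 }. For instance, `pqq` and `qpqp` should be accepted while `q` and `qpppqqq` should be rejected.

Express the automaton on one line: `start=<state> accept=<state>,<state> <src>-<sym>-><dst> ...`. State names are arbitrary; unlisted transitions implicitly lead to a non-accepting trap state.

Keep the running count of `q`s modulo 3: each `q` advances along the cycle A → B → C → A while other symbols loop. Accept at C.
       p  q 
>  A   A  B 
   B   B  C 
 * C   C  A 
(> = start, * = accepting)

start=A accept=C A-p->A A-q->B B-p->B B-q->C C-p->C C-q->A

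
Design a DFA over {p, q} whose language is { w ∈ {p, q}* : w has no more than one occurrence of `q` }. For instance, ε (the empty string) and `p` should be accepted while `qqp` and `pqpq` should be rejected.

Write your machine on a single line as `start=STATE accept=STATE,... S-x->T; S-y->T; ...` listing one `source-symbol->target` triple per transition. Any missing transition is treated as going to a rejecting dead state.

start=s0; accept=s0,s1; s0-p->s0; s0-q->s1; s1-p->s1; s1-q->s2; s2-p->s2; s2-q->s2

Only the number of `q`s matters, and only up to 2. Make a chain s0 → s1 → s2 advanced by each `q` (with s2 absorbing); every other symbol self-loops. The accepting set is {s0, s1}.
With 3 states:
        p   q  
>* s0   s0  s1 
 * s1   s1  s2 
   s2   s2  s2 
(> = start, * = accepting)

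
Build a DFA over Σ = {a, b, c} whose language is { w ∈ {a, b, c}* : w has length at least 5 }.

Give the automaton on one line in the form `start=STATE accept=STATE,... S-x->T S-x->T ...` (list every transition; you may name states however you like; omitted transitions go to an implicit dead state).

start=q0 accept=q5,q6 q0-a->q1 q0-b->q1 q0-c->q1 q1-a->q2 q1-b->q2 q1-c->q2 q2-a->q3 q2-b->q3 q2-c->q3 q3-a->q4 q3-b->q4 q3-c->q4 q4-a->q5 q4-b->q5 q4-c->q5 q5-a->q6 q5-b->q6 q5-c->q6 q6-a->q6 q6-b->q6 q6-c->q6

Count input length up to 6: every symbol moves from q0 toward q6, which means 'more than 5' and absorbs. Accept from {q5, q6}.
7 states suffice.
        a   b   c  
>  q0   q1  q1  q1 
   q1   q2  q2  q2 
   q2   q3  q3  q3 
   q3   q4  q4  q4 
   q4   q5  q5  q5 
 * q5   q6  q6  q6 
 * q6   q6  q6  q6 
(> = start, * = accepting)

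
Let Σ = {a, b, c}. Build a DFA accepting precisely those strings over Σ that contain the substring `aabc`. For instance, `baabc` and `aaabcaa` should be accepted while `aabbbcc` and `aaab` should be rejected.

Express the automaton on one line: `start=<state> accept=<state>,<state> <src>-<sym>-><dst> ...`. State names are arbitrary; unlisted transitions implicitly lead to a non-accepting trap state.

start=q0 accept=q4 q0-a->q1 q0-b->q0 q0-c->q0 q1-a->q2 q1-b->q0 q1-c->q0 q2-a->q2 q2-b->q3 q2-c->q0 q3-a->q1 q3-b->q0 q3-c->q4 q4-a->q4 q4-b->q4 q4-c->q4

Track how much of `aabc` has been matched so far: state q0 is no progress, q4 is the absorbing accept state reached once `aabc` has occurred. Intermediate states record partial matches; on a mismatch, fall back to the longest reusable overlap.
With 5 states:
        a   b   c  
>  q0   q1  q0  q0 
   q1   q2  q0  q0 
   q2   q2  q3  q0 
   q3   q1  q0  q4 
 * q4   q4  q4  q4 
(> = start, * = accepting)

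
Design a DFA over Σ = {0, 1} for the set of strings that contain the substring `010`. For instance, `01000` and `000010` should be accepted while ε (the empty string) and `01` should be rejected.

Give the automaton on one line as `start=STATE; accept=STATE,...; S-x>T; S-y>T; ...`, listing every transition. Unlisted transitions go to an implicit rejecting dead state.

States s0..s2 record the length of the longest prefix of `010` that matches the current input suffix. Reaching s3 means `010` has been seen, and we stay there forever. Accept from s3.
A 4-state machine:
        0   1  
>  s0   s1  s0 
   s1   s1  s2 
   s2   s3  s0 
 * s3   s3  s3 
(> = start, * = accepting)

start=s0; accept=s3; s0-0>s1; s0-1>s0; s1-0>s1; s1-1>s2; s2-0>s3; s2-1>s0; s3-0>s3; s3-1>s3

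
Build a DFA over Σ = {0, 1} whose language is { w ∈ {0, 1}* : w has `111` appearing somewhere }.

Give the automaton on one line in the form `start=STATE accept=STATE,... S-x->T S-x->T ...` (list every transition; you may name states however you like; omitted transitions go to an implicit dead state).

States q0..q2 record the length of the longest prefix of `111` that matches the current input suffix. Reaching q3 means `111` has been seen, and we stay there forever. Accept from q3.
4 states suffice.
        0   1  
>  q0   q0  q1 
   q1   q0  q2 
   q2   q0  q3 
 * q3   q3  q3 
(> = start, * = accepting)

start=q0 accept=q3 q0-0->q0 q0-1->q1 q1-0->q0 q1-1->q2 q2-0->q0 q2-1->q3 q3-0->q3 q3-1->q3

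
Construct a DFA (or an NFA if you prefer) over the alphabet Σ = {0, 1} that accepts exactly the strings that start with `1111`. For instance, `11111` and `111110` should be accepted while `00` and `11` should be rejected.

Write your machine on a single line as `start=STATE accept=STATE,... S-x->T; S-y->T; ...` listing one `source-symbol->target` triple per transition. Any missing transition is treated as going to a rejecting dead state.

start=s0; accept=s4; s0-0->s5; s0-1->s1; s1-0->s5; s1-1->s2; s2-0->s5; s2-1->s3; s3-0->s5; s3-1->s4; s4-0->s4; s4-1->s4; s5-0->s5; s5-1->s5

Walk along `1111` while the input agrees: from s0 take `1` to s1, and so on. Any deviation drops to the rejecting sink s5. Once s4 is reached the prefix is confirmed and every continuation is accepted.
        0   1  
>  s0   s5  s1 
   s1   s5  s2 
   s2   s5  s3 
   s3   s5  s4 
 * s4   s4  s4 
   s5   s5  s5 
(> = start, * = accepting)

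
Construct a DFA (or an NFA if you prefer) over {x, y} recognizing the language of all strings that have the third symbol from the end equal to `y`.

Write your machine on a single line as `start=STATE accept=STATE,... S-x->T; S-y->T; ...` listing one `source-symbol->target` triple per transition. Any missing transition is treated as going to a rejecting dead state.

start=A; accept=L,M,N,O; A-x->B; A-y->C; B-x->D; B-y->E; C-x->F; C-y->G; D-x->H; D-y->I; E-x->J; E-y->K; F-x->L; F-y->M; G-x->N; G-y->O; H-x->H; H-y->I; I-x->J; I-y->K; J-x->L; J-y->M; K-x->N; K-y->O; L-x->H; L-y->I; M-x->J; M-y->K; N-x->L; N-y->M; O-x->N; O-y->O

Because acceptance depends on a position counted from the end, the machine has to buffer the most recent 3 symbols. Make each state the string of the last up-to-3 symbols read; on input `x` shift the window left and append `x`. Accept when the buffered window has length 3 and begins with `y`.
       x  y 
>  A   B  C 
   B   D  E 
   C   F  G 
   D   H  I 
   E   J  K 
   F   L  M 
   G   N  O 
   H   H  I 
   I   J  K 
   J   L  M 
   K   N  O 
 * L   H  I 
 * M   J  K 
 * N   L  M 
 * O   N  O 
(> = start, * = accepting)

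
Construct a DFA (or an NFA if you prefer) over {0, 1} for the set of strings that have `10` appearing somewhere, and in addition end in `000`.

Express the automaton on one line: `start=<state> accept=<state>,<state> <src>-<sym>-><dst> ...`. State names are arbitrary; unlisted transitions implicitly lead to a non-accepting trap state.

start=S0 accept=S4 S0-0->S0 S0-1->S1 S1-0->S2 S1-1->S1 S2-0->S3 S2-1->S1 S3-0->S4 S3-1->S1 S4-0->S4 S4-1->S1

Run two small machines in parallel and take their product. One (3 states) tracks whether and how much of `10` has been seen; the other (4 states) tracks how much of the suffix `000` has currently been matched. Each combined state is a pair, one component from each; accept when both components accept. Equivalent product states are then merged.
A 5-state machine:
        0   1  
>  S0   S0  S1 
   S1   S2  S1 
   S2   S3  S1 
   S3   S4  S1 
 * S4   S4  S1 
(> = start, * = accepting)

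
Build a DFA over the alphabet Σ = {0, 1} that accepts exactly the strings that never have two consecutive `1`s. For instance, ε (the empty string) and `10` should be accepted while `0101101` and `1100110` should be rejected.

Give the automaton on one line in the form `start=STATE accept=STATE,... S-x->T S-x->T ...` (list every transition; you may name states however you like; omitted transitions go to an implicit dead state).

This is the complement of 'contains `11`'. Use the same substring-matching states — q0 through q2 holding how much of `11` has just been matched — but flip the accepting set: everything except the trap q2 accepts.
        0   1  
>* q0   q0  q1 
 * q1   q0  q2 
   q2   q2  q2 
(> = start, * = accepting)

start=q0 accept=q0,q1 q0-0->q0 q0-1->q1 q1-0->q0 q1-1->q2 q2-0->q2 q2-1->q2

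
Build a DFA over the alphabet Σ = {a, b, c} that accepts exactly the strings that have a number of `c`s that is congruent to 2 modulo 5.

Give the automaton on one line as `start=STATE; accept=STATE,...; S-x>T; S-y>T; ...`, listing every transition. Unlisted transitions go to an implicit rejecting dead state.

Keep the running count of `c`s modulo 5: each `c` advances along the cycle S0 → S1 → S2 → S3 → S4 → S0 while other symbols loop. Accept at S2.
        a   b   c  
>  S0   S0  S0  S1 
   S1   S1  S1  S2 
 * S2   S2  S2  S3 
   S3   S3  S3  S4 
   S4   S4  S4  S0 
(> = start, * = accepting)

start=S0; accept=S2; S0-a>S0; S0-b>S0; S0-c>S1; S1-a>S1; S1-b>S1; S1-c>S2; S2-a>S2; S2-b>S2; S2-c>S3; S3-a>S3; S3-b>S3; S3-c>S4; S4-a>S4; S4-b>S4; S4-c>S0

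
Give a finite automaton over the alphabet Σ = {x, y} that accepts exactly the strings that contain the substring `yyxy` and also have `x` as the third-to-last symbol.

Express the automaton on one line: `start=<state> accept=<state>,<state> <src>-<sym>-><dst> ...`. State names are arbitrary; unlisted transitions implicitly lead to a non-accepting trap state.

Run two small machines in parallel and take their product. One (5 states) tracks whether and how much of `yyxy` has been seen; the other (15 states) tracks the last 3 symbols read. Each combined state is a pair, one component from each; accept when both components accept.
          x    y  
>  S0     S1   S2 
   S1     S3   S4 
   S2     S5   S6 
   S3     S7   S8 
   S4     S9  S10 
   S5    S11  S12 
   S6    S13  S14 
   S7     S7   S8 
   S8     S9  S10 
   S9    S11  S12 
   S10   S13  S14 
   S11    S7   S8 
   S12    S9  S10 
   S13   S11  S15 
   S14   S13  S14 
   S15   S16  S17 
 * S16   S18  S15 
 * S17   S19  S20 
   S18   S21  S22 
   S19   S18  S15 
   S20   S19  S20 
 * S21   S21  S22 
 * S22   S16  S17 
(> = start, * = accepting)

start=S0 accept=S16,S17,S21,S22 S0-x->S1 S0-y->S2 S1-x->S3 S1-y->S4 S2-x->S5 S2-y->S6 S3-x->S7 S3-y->S8 S4-x->S9 S4-y->S10 S5-x->S11 S5-y->S12 S6-x->S13 S6-y->S14 S7-x->S7 S7-y->S8 S8-x->S9 S8-y->S10 S9-x->S11 S9-y->S12 S10-x->S13 S10-y->S14 S11-x->S7 S11-y->S8 S12-x->S9 S12-y->S10 S13-x->S11 S13-y->S15 S14-x->S13 S14-y->S14 S15-x->S16 S15-y->S17 S16-x->S18 S16-y->S15 S17-x->S19 S17-y->S20 S18-x->S21 S18-y->S22 S19-x->S18 S19-y->S15 S20-x->S19 S20-y->S20 S21-x->S21 S21-y->S22 S22-x->S16 S22-y->S17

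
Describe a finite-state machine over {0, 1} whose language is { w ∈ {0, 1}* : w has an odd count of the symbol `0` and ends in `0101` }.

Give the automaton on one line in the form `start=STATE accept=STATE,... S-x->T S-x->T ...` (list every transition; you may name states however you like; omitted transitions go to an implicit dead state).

Handle the two conditions separately and then intersect. The first has 2 states tracking the count of `0`s modulo 2; the second has 5 states tracking how much of the suffix `0101` has currently been matched. A product state is a pair (one from each), accepting exactly when both do. Minimizing collapses redundant product states.
A 6-state machine:
       0  1 
>  A   B  A 
   B   C  B 
   C   B  D 
   D   E  A 
   E   C  F 
 * F   C  B 
(> = start, * = accepting)

start=A accept=F A-0->B A-1->A B-0->C B-1->B C-0->B C-1->D D-0->E D-1->A E-0->C E-1->F F-0->C F-1->B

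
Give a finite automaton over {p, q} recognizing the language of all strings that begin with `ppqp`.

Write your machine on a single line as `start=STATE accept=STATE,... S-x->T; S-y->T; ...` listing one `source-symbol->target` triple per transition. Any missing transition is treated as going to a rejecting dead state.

Walk along `ppqp` while the input agrees: from s0 take `p` to s1, and so on. Any deviation drops to the rejecting sink s5. Once s4 is reached the prefix is confirmed and every continuation is accepted.
        p   q  
>  s0   s1  s5 
   s1   s2  s5 
   s2   s5  s3 
   s3   s4  s5 
 * s4   s4  s4 
   s5   s5  s5 
(> = start, * = accepting)

start=s0; accept=s4; s0-p->s1; s0-q->s5; s1-p->s2; s1-q->s5; s2-p->s5; s2-q->s3; s3-p->s4; s3-q->s5; s4-p->s4; s4-q->s4; s5-p->s5; s5-q->s5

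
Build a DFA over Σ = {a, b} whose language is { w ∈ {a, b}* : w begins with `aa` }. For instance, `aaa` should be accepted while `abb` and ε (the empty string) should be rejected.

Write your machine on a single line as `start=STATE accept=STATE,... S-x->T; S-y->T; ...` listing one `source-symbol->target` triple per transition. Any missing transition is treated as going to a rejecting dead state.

Check the first 2 symbols one by one: S0 through S1 record how many have matched `aa` so far; any wrong symbol goes to the dead state S3. After all 2 match we enter the accepting sink S2.
4 states suffice.
        a   b  
>  S0   S1  S3 
   S1   S2  S3 
 * S2   S2  S2 
   S3   S3  S3 
(> = start, * = accepting)

start=S0; accept=S2; S0-a->S1; S0-b->S3; S1-a->S2; S1-b->S3; S2-a->S2; S2-b->S2; S3-a->S3; S3-b->S3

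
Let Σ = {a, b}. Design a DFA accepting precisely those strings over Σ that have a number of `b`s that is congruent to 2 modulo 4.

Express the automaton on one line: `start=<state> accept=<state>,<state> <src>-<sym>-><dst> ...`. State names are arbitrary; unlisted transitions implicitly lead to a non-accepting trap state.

Keep the running count of `b`s modulo 4: each `b` advances along the cycle S0 → S1 → S2 → S3 → S0 while other symbols loop. Accept at S2.
4 states suffice.
        a   b  
>  S0   S0  S1 
   S1   S1  S2 
 * S2   S2  S3 
   S3   S3  S0 
(> = start, * = accepting)

start=S0 accept=S2 S0-a->S0 S0-b->S1 S1-a->S1 S1-b->S2 S2-a->S2 S2-b->S3 S3-a->S3 S3-b->S0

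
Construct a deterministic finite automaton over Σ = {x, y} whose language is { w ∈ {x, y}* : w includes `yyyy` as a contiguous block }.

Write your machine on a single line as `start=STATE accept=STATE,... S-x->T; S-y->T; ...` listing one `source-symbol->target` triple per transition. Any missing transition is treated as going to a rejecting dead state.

States S0..S3 record the length of the longest prefix of `yyyy` that matches the current input suffix. Reaching S4 means `yyyy` has been seen, and we stay there forever. Accept from S4.
        x   y  
>  S0   S0  S1 
   S1   S0  S2 
   S2   S0  S3 
   S3   S0  S4 
 * S4   S4  S4 
(> = start, * = accepting)

start=S0; accept=S4; S0-x->S0; S0-y->S1; S1-x->S0; S1-y->S2; S2-x->S0; S2-y->S3; S3-x->S0; S3-y->S4; S4-x->S4; S4-y->S4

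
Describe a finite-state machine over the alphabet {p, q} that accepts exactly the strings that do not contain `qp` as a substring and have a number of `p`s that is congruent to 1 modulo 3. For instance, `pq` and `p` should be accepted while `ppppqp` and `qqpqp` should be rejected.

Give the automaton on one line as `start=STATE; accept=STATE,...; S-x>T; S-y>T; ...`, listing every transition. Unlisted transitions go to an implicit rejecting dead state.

Handle the two conditions separately and then intersect. One (3 states) tracks partial matches of the forbidden pattern `qp`; the other (3 states) tracks the count of `p`s modulo 3. Each combined state is a pair, one component from each; accept when both components accept. After merging equivalent states the machine shrinks.
        p   q  
>  s0   s1  s2 
 * s1   s3  s4 
   s2   s2  s2 
   s3   s0  s2 
 * s4   s2  s4 
(> = start, * = accepting)

start=s0; accept=s1,s4; s0-p>s1; s0-q>s2; s1-p>s3; s1-q>s4; s2-p>s2; s2-q>s2; s3-p>s0; s3-q>s2; s4-p>s2; s4-q>s4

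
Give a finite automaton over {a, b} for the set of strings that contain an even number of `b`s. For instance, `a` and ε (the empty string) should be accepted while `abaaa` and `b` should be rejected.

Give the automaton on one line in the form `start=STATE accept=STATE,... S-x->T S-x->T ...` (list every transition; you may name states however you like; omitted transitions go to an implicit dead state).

Keep the running count of `b`s modulo 2: each `b` advances along the cycle s0 → s1 → s0 while other symbols loop. Accept at s0.
2 states suffice.
        a   b  
>* s0   s0  s1 
   s1   s1  s0 
(> = start, * = accepting)

start=s0 accept=s0 s0-a->s0 s0-b->s1 s1-a->s1 s1-b->s0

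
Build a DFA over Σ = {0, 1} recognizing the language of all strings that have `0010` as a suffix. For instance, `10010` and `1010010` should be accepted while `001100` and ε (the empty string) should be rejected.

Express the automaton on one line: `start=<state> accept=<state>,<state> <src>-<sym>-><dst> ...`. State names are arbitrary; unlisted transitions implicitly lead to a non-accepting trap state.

start=q0 accept=q4 q0-0->q1 q0-1->q0 q1-0->q2 q1-1->q0 q2-0->q2 q2-1->q3 q3-0->q4 q3-1->q0 q4-0->q2 q4-1->q0

Let each state record the length of the longest suffix of the input read so far that is also a prefix of `0010`. q1 means the last symbol is `0`; q2 means the last 2 symbols are `00`; q3 means the last 3 symbols are `001`; q4 means the last 4 symbols are `0010`. Accept only at q4, where the string currently ends in `0010`.
With 5 states:
        0   1  
>  q0   q1  q0 
   q1   q2  q0 
   q2   q2  q3 
   q3   q4  q0 
 * q4   q2  q0 
(> = start, * = accepting)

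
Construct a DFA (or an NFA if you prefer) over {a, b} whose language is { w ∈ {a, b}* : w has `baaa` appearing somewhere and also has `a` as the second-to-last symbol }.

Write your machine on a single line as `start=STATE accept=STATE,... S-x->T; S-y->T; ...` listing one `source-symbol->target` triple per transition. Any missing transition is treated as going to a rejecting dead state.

start=s0; accept=s8,s9; s0-a->s1; s0-b->s2; s1-a->s3; s1-b->s4; s2-a->s5; s2-b->s6; s3-a->s3; s3-b->s4; s4-a->s5; s4-b->s6; s5-a->s7; s5-b->s4; s6-a->s5; s6-b->s6; s7-a->s8; s7-b->s4; s8-a->s8; s8-b->s9; s9-a->s10; s9-b->s11; s10-a->s8; s10-b->s9; s11-a->s10; s11-b->s11

Build one automaton per condition and run them in lockstep. One (5 states) tracks whether and how much of `baaa` has been seen; the other (7 states) tracks the last 2 symbols read. Each combined state is a pair, one component from each; accept when both components accept.
With 12 states:
          a    b  
>  s0     s1   s2 
   s1     s3   s4 
   s2     s5   s6 
   s3     s3   s4 
   s4     s5   s6 
   s5     s7   s4 
   s6     s5   s6 
   s7     s8   s4 
 * s8     s8   s9 
 * s9    s10  s11 
   s10    s8   s9 
   s11   s10  s11 
(> = start, * = accepting)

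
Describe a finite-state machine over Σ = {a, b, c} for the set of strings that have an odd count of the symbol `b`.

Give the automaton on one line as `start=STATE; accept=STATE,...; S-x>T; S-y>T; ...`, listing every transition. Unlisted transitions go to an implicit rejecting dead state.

Keep the running count of `b`s modulo 2: each `b` advances along the cycle s0 → s1 → s0 while other symbols loop. Accept at s1.
With 2 states:
        a   b   c  
>  s0   s0  s1  s0 
 * s1   s1  s0  s1 
(> = start, * = accepting)

start=s0; accept=s1; s0-a>s0; s0-b>s1; s0-c>s0; s1-a>s1; s1-b>s0; s1-c>s1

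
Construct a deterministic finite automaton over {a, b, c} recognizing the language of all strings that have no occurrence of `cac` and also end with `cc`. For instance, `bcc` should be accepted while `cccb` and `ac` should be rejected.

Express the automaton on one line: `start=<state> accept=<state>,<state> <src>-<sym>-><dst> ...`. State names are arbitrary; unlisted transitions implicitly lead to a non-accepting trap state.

Handle the two conditions separately and then intersect. The first has 4 states tracking partial matches of the forbidden pattern `cac`; the second has 3 states tracking how much of the suffix `cc` has currently been matched. A product state is a pair (one from each), accepting exactly when both do. Equivalent product states are then merged.
With 5 states:
        a   b   c  
>  q0   q0  q0  q1 
   q1   q2  q0  q3 
   q2   q0  q0  q4 
 * q3   q2  q0  q3 
   q4   q4  q4  q4 
(> = start, * = accepting)

start=q0 accept=q3 q0-a->q0 q0-b->q0 q0-c->q1 q1-a->q2 q1-b->q0 q1-c->q3 q2-a->q0 q2-b->q0 q2-c->q4 q3-a->q2 q3-b->q0 q3-c->q3 q4-a->q4 q4-b->q4 q4-c->q4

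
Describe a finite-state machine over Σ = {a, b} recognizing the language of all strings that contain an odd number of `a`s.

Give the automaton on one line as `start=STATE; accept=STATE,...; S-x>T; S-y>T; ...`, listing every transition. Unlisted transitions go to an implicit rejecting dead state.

The only thing that matters is how many `a`s have appeared, reduced mod 2. Use one state per residue: s0 for 0, …, s1 for 1. Reading `a` moves to the next residue; anything else stays put. s1 is accepting.
With 2 states:
        a   b  
>  s0   s1  s0 
 * s1   s0  s1 
(> = start, * = accepting)

start=s0; accept=s1; s0-a>s1; s0-b>s0; s1-a>s0; s1-b>s1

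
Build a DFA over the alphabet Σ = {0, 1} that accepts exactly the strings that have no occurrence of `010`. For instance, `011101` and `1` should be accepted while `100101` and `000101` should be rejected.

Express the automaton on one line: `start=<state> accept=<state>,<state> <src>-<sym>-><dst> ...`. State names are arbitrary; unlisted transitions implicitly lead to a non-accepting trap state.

start=q0 accept=q0,q1,q2 q0-0->q1 q0-1->q0 q1-0->q1 q1-1->q2 q2-0->q3 q2-1->q0 q3-0->q3 q3-1->q3

Track partial matches of the forbidden pattern `010`. State q3 is a dead state reached once `010` has occurred; every other state accepts. q0 means no part of `010` is currently matched.
        0   1  
>* q0   q1  q0 
 * q1   q1  q2 
 * q2   q3  q0 
   q3   q3  q3 
(> = start, * = accepting)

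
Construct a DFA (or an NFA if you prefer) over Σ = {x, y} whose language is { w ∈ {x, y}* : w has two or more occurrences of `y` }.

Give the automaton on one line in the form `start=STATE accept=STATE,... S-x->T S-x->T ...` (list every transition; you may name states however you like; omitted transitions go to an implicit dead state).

Only the number of `y`s matters, and only up to 3. Make a chain A → B → C → D advanced by each `y` (with D absorbing); every other symbol self-loops. The accepting set is {C, D}.
       x  y 
>  A   A  B 
   B   B  C 
 * C   C  D 
 * D   D  D 
(> = start, * = accepting)

start=A accept=C,D A-x->A A-y->B B-x->B B-y->C C-x->C C-y->D D-x->D D-y->D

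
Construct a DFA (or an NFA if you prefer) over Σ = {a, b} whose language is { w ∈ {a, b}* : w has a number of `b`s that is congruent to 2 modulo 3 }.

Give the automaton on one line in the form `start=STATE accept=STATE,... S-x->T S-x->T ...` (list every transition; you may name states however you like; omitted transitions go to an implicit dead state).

The only thing that matters is how many `b`s have appeared, reduced mod 3. Use one state per residue: S0 for 0, …, S2 for 2. Reading `b` moves to the next residue; anything else stays put. S2 is accepting.
        a   b  
>  S0   S0  S1 
   S1   S1  S2 
 * S2   S2  S0 
(> = start, * = accepting)

start=S0 accept=S2 S0-a->S0 S0-b->S1 S1-a->S1 S1-b->S2 S2-a->S2 S2-b->S0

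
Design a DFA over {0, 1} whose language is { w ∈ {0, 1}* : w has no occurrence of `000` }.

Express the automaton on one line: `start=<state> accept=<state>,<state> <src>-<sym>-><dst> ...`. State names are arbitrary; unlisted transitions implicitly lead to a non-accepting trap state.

start=A accept=A,B,C A-0->B A-1->A B-0->C B-1->A C-0->D C-1->A D-0->D D-1->D

This is the complement of 'contains `000`'. Use the same substring-matching states — A through D holding how much of `000` has just been matched — but flip the accepting set: everything except the trap D accepts.
A 4-state machine:
       0  1 
>* A   B  A 
 * B   C  A 
 * C   D  A 
   D   D  D 
(> = start, * = accepting)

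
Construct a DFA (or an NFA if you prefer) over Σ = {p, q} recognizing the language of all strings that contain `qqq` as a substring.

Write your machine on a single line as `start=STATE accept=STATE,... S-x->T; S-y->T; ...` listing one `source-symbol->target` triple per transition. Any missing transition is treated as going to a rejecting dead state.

start=A; accept=D; A-p->A; A-q->B; B-p->A; B-q->C; C-p->A; C-q->D; D-p->D; D-q->D

States A..C record the length of the longest prefix of `qqq` that matches the current input suffix. Reaching D means `qqq` has been seen, and we stay there forever. Accept from D.
4 states suffice.
       p  q 
>  A   A  B 
   B   A  C 
   C   A  D 
 * D   D  D 
(> = start, * = accepting)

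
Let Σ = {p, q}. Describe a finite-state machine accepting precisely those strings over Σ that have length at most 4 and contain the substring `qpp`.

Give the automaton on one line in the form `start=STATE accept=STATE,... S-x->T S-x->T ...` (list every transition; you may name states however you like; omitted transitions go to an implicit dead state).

Handle the two conditions separately and then intersect. The first has 6 states tracking the input length, saturating at 5; the second has 4 states tracking whether and how much of `qpp` has been seen. A product state is a pair (one from each), accepting exactly when both do. Equivalent product states are then merged.
A 9-state machine:
        p   q  
>  S0   S1  S2 
   S1   S3  S4 
   S2   S5  S4 
   S3   S3  S3 
   S4   S6  S3 
   S5   S7  S3 
   S6   S8  S3 
 * S7   S8  S8 
 * S8   S3  S3 
(> = start, * = accepting)

start=S0 accept=S7,S8 S0-p->S1 S0-q->S2 S1-p->S3 S1-q->S4 S2-p->S5 S2-q->S4 S3-p->S3 S3-q->S3 S4-p->S6 S4-q->S3 S5-p->S7 S5-q->S3 S6-p->S8 S6-q->S3 S7-p->S8 S7-q->S8 S8-p->S3 S8-q->S3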